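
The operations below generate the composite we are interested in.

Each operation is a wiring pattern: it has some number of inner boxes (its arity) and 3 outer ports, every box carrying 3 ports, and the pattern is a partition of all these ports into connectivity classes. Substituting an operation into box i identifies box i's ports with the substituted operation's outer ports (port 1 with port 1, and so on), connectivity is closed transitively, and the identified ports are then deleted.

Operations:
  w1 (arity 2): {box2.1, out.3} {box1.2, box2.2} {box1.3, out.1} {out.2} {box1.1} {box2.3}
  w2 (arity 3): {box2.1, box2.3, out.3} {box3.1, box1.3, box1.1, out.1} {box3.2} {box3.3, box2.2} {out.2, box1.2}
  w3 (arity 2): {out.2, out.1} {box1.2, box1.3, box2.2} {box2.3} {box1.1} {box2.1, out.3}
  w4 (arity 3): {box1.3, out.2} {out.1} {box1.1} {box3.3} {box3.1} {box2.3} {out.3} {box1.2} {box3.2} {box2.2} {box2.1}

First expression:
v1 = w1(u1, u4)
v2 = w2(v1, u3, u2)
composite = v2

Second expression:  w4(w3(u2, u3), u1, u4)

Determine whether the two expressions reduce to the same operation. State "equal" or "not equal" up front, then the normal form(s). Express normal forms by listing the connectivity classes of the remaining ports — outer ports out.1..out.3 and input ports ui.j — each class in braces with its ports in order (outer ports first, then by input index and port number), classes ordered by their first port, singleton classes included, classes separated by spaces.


not equal; the first gives {out.1, u1.3, u2.1, u4.1} {out.2} {out.3, u3.1, u3.3} {u1.1} {u1.2, u4.2} {u2.2} {u2.3, u3.2} {u4.3} and the second {out.1} {out.2, u3.1} {out.3} {u1.1} {u1.2} {u1.3} {u2.1} {u2.2, u2.3, u3.2} {u3.3} {u4.1} {u4.2} {u4.3}

Normal form of the first expression: {out.1, u1.3, u2.1, u4.1} {out.2} {out.3, u3.1, u3.3} {u1.1} {u1.2, u4.2} {u2.2} {u2.3, u3.2} {u4.3}
Normal form of the second expression: {out.1} {out.2, u3.1} {out.3} {u1.1} {u1.2} {u1.3} {u2.1} {u2.2, u2.3, u3.2} {u3.3} {u4.1} {u4.2} {u4.3}
Different reductions; not equal.


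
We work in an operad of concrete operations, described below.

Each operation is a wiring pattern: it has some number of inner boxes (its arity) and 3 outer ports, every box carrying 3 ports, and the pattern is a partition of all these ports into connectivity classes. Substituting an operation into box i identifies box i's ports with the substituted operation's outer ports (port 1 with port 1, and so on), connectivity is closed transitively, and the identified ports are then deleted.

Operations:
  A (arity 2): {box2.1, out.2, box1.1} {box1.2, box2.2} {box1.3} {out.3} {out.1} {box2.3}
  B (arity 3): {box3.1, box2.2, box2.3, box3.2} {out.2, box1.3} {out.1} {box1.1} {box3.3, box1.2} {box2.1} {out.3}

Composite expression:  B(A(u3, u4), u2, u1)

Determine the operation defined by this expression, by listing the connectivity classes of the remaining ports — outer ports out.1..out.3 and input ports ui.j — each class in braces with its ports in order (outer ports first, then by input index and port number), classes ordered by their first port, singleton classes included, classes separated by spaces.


After gluing at B, chains via deleted ports link the u-ports.
the subtree at A composes to {out.1} {out.2, u3.1, u4.1} {out.3} {u3.2, u4.2} {u3.3} {u4.3} on (u3, u4); out.j = own outer ports
the subtree at B composes to {out.1} {out.2} {out.3} {u1.1, u1.2, u2.2, u2.3} {u1.3, u3.1, u4.1} {u2.1} {u3.2, u4.2} {u3.3} {u4.3} on (u3, u4, u2, u1); out.j = own outer ports

{out.1} {out.2} {out.3} {u1.1, u1.2, u2.2, u2.3} {u1.3, u3.1, u4.1} {u2.1} {u3.2, u4.2} {u3.3} {u4.3}


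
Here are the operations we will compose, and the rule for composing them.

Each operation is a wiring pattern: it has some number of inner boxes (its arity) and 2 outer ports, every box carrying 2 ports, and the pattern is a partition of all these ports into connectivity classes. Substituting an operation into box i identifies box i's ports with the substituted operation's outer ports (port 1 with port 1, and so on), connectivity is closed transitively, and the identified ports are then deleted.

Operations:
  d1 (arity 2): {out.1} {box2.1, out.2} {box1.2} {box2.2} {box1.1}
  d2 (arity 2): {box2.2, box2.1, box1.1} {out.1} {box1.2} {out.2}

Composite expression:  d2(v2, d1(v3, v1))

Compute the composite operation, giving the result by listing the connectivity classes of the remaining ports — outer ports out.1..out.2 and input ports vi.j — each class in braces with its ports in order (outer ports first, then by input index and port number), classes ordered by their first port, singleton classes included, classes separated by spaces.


{out.1} {out.2} {v1.1, v2.1} {v1.2} {v2.2} {v3.1} {v3.2}

Reachability decides: close wires over d2-identified ports.
through d1, on inputs (v3, v1): {out.1} {out.2, v1.1} {v1.2} {v3.1} {v3.2} (out.j = stage outer ports)
through d2, on inputs (v2, v3, v1): {out.1} {out.2} {v1.1, v2.1} {v1.2} {v2.2} {v3.1} {v3.2} (out.j = stage outer ports)


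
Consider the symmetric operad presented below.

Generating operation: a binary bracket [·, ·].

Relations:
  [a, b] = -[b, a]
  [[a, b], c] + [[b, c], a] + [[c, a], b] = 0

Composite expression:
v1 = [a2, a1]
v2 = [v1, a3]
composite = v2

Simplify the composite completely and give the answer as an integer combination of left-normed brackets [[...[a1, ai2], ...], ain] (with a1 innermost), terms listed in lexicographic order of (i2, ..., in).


-[[a1, a2], a3]

A multilinear Lie element is pinned by a1-initial words (a1 innermost).
Composite bracket: [[a2, a1], a3]
Under [a, b] = ab - ba we get 4 signed associative words (2^2 = 4).
Words beginning with a1 determine it all:
  from a1a2a3, sign -1: term -[[a1, a2], a3]


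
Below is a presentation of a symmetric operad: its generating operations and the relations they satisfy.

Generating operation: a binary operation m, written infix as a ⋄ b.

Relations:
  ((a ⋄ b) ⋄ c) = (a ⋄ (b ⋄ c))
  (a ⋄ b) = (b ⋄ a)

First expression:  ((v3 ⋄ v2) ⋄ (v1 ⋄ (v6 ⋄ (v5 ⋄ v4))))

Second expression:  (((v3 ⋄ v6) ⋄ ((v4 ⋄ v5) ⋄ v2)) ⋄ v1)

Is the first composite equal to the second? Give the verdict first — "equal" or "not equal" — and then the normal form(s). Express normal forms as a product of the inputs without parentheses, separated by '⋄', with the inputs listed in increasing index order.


equal — both sides give v1 ⋄ v2 ⋄ v3 ⋄ v4 ⋄ v5 ⋄ v6

Reducing the first expression gives v1 ⋄ v2 ⋄ v3 ⋄ v4 ⋄ v5 ⋄ v6
Reducing the second expression gives v1 ⋄ v2 ⋄ v3 ⋄ v4 ⋄ v5 ⋄ v6
One common form — equal.


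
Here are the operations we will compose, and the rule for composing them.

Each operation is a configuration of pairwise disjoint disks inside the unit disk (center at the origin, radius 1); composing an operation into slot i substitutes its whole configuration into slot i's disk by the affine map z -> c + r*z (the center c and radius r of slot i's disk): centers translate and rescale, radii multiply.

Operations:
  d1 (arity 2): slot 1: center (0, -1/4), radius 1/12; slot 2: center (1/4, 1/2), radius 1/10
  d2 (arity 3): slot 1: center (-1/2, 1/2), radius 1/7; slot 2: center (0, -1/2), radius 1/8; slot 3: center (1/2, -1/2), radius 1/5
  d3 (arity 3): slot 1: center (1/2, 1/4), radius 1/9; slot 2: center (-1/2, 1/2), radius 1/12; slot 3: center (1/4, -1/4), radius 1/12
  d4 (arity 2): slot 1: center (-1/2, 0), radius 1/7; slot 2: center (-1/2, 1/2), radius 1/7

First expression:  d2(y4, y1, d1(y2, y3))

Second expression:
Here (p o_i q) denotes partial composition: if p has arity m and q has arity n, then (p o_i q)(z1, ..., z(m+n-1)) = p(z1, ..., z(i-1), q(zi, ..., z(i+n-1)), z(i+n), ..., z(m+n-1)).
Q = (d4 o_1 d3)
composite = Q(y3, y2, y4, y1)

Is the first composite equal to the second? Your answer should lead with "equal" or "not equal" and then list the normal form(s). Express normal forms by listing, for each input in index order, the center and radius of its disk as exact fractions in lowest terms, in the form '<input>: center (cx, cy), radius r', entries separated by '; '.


not equal; first: y1: center (0, -1/2), radius 1/8; y2: center (1/2, -11/20), radius 1/60; y3: center (11/20, -2/5), radius 1/50; y4: center (-1/2, 1/2), radius 1/7; second: y1: center (-1/2, 1/2), radius 1/7; y2: center (-4/7, 1/14), radius 1/84; y3: center (-3/7, 1/28), radius 1/63; y4: center (-13/28, -1/28), radius 1/84


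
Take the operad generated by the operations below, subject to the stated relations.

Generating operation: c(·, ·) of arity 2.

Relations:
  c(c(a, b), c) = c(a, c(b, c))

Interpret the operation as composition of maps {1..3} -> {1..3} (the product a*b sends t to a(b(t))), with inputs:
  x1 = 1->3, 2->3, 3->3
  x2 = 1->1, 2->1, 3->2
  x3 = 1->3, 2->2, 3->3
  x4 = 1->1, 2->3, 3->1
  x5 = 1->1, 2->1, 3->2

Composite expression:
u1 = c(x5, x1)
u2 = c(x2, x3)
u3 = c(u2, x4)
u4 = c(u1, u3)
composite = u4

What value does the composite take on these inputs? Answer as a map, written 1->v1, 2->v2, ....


1->2, 2->2, 3->2

c(x5, x1) = 1->2, 2->2, 3->2
c(x2, x3) = 1->2, 2->1, 3->2
c(c(x2, x3), x4) = 1->2, 2->2, 3->2
c(c(x5, x1), c(c(x2, x3), x4)) = 1->2, 2->2, 3->2


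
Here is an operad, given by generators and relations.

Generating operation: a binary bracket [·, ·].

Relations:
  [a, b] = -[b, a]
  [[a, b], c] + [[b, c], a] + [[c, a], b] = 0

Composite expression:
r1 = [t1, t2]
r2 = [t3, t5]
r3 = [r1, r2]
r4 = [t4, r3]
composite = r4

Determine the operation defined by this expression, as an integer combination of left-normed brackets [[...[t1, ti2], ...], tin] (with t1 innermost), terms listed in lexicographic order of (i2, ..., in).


Skip Jacobi rewriting: expand, keep t1-initial words, read off terms.
Composite bracket: [t4, [[t1, t2], [t3, t5]]]
Expanding via [a, b] = ab - ba: 16 signed words (2^4 = 16).
The t1-initial words carry the normal form:
  sign of t1t2t3t5t4 is -1, so it contributes -[[[[t1, t2], t3], t5], t4]
  sign of t1t2t5t3t4 is +1, so it contributes +[[[[t1, t2], t5], t3], t4]

-[[[[t1, t2], t3], t5], t4] + [[[[t1, t2], t5], t3], t4]


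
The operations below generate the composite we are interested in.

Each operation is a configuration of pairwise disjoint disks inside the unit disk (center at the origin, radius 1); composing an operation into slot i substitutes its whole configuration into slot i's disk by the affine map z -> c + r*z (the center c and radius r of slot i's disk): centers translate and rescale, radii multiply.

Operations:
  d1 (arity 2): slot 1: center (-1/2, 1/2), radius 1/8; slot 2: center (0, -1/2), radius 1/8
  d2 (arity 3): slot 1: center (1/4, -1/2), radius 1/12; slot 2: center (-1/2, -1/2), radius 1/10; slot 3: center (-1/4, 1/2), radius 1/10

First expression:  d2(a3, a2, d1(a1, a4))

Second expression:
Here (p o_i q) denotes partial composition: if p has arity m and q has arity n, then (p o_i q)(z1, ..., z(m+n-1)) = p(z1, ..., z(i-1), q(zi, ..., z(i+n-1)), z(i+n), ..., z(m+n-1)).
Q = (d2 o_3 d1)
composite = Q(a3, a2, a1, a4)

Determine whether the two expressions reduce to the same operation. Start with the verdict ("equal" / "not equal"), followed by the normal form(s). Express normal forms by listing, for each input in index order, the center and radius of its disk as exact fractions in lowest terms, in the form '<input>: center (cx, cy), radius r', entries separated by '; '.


equal: each reduces to a1: center (-3/10, 11/20), radius 1/80; a2: center (-1/2, -1/2), radius 1/10; a3: center (1/4, -1/2), radius 1/12; a4: center (-1/4, 9/20), radius 1/80


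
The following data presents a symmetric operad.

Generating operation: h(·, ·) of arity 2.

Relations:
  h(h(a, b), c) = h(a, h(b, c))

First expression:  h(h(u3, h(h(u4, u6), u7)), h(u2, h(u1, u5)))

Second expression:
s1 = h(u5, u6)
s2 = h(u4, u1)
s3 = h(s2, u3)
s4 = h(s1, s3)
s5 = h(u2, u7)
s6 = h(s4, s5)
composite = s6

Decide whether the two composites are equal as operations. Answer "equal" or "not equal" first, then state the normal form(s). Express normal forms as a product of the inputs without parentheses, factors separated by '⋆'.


The first expression reduces to u3 ⋆ u4 ⋆ u6 ⋆ u7 ⋆ u2 ⋆ u1 ⋆ u5
The second expression reduces to u5 ⋆ u6 ⋆ u4 ⋆ u1 ⋆ u3 ⋆ u2 ⋆ u7
They disagree, so not equal.

not equal; first: u3 ⋆ u4 ⋆ u6 ⋆ u7 ⋆ u2 ⋆ u1 ⋆ u5; second: u5 ⋆ u6 ⋆ u4 ⋆ u1 ⋆ u3 ⋆ u2 ⋆ u7


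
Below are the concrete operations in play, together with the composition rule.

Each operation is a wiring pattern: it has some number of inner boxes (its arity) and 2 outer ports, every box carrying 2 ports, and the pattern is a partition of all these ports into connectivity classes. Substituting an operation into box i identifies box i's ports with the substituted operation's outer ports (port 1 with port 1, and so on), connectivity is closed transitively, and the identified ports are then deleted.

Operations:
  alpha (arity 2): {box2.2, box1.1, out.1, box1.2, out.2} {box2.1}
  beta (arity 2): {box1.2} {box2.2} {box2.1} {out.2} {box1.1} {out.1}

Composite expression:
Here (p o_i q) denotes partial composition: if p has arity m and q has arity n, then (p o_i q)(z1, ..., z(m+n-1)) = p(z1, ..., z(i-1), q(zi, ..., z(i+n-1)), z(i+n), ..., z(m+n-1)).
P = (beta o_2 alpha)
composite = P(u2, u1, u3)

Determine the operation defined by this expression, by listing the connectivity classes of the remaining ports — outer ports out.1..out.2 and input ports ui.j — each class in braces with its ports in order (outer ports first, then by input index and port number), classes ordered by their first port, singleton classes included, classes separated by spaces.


{out.1} {out.2} {u1.1, u1.2, u3.2} {u2.1} {u2.2} {u3.1}


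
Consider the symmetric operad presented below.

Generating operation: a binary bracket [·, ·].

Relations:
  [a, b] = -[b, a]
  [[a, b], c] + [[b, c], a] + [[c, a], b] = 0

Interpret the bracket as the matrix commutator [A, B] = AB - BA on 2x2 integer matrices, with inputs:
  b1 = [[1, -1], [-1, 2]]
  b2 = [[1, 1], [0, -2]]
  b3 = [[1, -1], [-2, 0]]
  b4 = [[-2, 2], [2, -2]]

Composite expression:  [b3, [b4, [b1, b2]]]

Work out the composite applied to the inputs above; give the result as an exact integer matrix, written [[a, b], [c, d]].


[[-12, -24], [36, 12]]

[b1, b2] = [[1, 2], [-3, -1]]
[b4, [b1, b2]] = [[-10, -4], [4, 10]]
[b3, [b4, [b1, b2]]] = [[-12, -24], [36, 12]]


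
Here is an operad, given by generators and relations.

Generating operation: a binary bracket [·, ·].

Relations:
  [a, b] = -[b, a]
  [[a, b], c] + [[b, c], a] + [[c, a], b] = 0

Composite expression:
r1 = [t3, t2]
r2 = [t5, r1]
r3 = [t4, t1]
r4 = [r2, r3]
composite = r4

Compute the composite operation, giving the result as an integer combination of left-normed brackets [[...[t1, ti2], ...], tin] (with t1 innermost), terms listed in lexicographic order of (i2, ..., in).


Antisymmetry and Jacobi reduce to t1-anchored left-normed brackets.
Composite bracket: [[t5, [t3, t2]], [t4, t1]]
Expanding via [a, b] = ab - ba: 16 signed words (2^4 = 16).
Keep just the words that open with t1:
  the word t1t4t2t3t5 carries sign +1 and contributes +[[[[t1, t4], t2], t3], t5]
  the word t1t4t3t2t5 carries sign -1 and contributes -[[[[t1, t4], t3], t2], t5]
  the word t1t4t5t2t3 carries sign -1 and contributes -[[[[t1, t4], t5], t2], t3]
  the word t1t4t5t3t2 carries sign +1 and contributes +[[[[t1, t4], t5], t3], t2]

[[[[t1, t4], t2], t3], t5] - [[[[t1, t4], t3], t2], t5] - [[[[t1, t4], t5], t2], t3] + [[[[t1, t4], t5], t3], t2]


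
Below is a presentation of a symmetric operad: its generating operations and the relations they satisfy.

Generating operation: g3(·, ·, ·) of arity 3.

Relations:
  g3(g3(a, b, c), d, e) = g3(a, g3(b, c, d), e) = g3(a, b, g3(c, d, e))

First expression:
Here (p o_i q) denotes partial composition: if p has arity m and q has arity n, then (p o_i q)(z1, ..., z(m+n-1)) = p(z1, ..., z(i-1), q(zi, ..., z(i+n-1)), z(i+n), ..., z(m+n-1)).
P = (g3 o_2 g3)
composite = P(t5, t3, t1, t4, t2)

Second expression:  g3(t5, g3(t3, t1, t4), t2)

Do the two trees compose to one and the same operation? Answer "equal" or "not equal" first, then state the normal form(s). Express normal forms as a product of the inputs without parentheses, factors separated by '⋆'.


equal — both sides give t5 ⋆ t3 ⋆ t1 ⋆ t4 ⋆ t2


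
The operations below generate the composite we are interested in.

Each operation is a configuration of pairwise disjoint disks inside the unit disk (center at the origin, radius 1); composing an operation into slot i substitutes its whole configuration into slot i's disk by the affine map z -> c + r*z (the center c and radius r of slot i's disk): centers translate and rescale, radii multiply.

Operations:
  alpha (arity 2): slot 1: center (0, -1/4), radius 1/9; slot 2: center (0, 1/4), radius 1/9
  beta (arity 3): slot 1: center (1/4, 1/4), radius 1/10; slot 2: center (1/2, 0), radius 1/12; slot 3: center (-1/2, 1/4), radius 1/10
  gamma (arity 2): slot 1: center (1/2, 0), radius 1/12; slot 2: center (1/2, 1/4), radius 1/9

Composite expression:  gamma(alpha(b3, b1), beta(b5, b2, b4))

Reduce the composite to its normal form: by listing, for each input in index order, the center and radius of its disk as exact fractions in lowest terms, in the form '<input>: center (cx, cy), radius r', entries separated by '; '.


b1: center (1/2, 1/48), radius 1/108; b2: center (5/9, 1/4), radius 1/108; b3: center (1/2, -1/48), radius 1/108; b4: center (4/9, 5/18), radius 1/90; b5: center (19/36, 5/18), radius 1/90

Below gamma, radii multiply path by path; the b-disk centers shift.
input b3: applying the 2 nested substitutions gives center (1/2, -1/48), radius 1/108
input b1: applying the 2 nested substitutions gives center (1/2, 1/48), radius 1/108
input b5: applying the 2 nested substitutions gives center (19/36, 5/18), radius 1/90
input b2: applying the 2 nested substitutions gives center (5/9, 1/4), radius 1/108
input b4: applying the 2 nested substitutions gives center (4/9, 5/18), radius 1/90


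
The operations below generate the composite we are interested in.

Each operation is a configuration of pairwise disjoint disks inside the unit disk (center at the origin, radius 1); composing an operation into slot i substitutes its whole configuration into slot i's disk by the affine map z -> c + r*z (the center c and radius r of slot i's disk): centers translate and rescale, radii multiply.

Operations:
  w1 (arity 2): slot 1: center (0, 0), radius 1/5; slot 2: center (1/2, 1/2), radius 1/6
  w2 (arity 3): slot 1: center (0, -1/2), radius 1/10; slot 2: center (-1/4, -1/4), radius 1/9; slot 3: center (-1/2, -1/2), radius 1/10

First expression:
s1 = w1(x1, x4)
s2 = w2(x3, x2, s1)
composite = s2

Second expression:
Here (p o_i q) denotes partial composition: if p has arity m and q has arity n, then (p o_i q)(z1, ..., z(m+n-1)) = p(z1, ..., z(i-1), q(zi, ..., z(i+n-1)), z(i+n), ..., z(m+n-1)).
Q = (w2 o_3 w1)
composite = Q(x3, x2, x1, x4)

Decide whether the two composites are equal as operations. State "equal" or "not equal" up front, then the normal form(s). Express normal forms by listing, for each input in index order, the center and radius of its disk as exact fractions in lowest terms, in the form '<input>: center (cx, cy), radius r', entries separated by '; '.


equal; both compose to x1: center (-1/2, -1/2), radius 1/50; x2: center (-1/4, -1/4), radius 1/9; x3: center (0, -1/2), radius 1/10; x4: center (-9/20, -9/20), radius 1/60

In normal form, the first expression is x1: center (-1/2, -1/2), radius 1/50; x2: center (-1/4, -1/4), radius 1/9; x3: center (0, -1/2), radius 1/10; x4: center (-9/20, -9/20), radius 1/60
In normal form, the second expression is x1: center (-1/2, -1/2), radius 1/50; x2: center (-1/4, -1/4), radius 1/9; x3: center (0, -1/2), radius 1/10; x4: center (-9/20, -9/20), radius 1/60
The forms coincide; equal.


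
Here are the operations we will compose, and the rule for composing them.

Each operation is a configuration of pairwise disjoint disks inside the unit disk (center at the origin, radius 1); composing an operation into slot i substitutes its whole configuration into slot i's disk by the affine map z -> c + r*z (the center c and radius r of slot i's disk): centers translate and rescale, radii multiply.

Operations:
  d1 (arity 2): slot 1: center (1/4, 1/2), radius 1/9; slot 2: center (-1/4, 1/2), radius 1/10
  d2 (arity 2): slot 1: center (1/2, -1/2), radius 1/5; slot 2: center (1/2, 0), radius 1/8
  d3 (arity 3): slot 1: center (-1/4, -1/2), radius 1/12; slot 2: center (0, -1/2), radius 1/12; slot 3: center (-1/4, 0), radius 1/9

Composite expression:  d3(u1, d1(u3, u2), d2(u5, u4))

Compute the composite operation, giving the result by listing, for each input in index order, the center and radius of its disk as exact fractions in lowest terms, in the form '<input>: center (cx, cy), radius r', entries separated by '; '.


Affine substitution under d3: radii multiply and u-centers shift.
u1 passes through 1 substitution, ending at center (-1/4, -1/2), radius 1/12
u3 passes through 2 substitutions, ending at center (1/48, -11/24), radius 1/108
u2 passes through 2 substitutions, ending at center (-1/48, -11/24), radius 1/120
u5 passes through 2 substitutions, ending at center (-7/36, -1/18), radius 1/45
u4 passes through 2 substitutions, ending at center (-7/36, 0), radius 1/72

u1: center (-1/4, -1/2), radius 1/12; u2: center (-1/48, -11/24), radius 1/120; u3: center (1/48, -11/24), radius 1/108; u4: center (-7/36, 0), radius 1/72; u5: center (-7/36, -1/18), radius 1/45


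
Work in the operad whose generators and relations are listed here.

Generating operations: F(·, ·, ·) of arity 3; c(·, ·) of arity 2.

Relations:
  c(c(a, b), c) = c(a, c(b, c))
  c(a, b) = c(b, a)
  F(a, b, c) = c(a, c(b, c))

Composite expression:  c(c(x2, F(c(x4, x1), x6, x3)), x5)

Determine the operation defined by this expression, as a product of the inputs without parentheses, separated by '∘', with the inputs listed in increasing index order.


x1 ∘ x2 ∘ x3 ∘ x4 ∘ x5 ∘ x6


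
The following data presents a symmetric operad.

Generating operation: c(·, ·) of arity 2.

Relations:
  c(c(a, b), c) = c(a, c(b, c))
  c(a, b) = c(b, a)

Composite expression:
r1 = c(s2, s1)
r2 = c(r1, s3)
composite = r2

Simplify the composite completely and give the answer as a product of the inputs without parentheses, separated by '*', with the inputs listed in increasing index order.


s1 * s2 * s3

Both nesting and order wash out for c; what remains is which s's occur.
c(s2, s1) unparenthesizes to s2 * s1
c(c(s2, s1), s3) unparenthesizes to s2 * s1 * s3
reordering the factors by index: s1 * s2 * s3


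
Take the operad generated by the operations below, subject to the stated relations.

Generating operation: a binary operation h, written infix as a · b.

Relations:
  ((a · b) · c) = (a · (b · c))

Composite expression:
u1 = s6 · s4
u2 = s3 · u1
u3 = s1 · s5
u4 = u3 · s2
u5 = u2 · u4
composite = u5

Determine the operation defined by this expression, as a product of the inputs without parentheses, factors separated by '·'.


s3 · s6 · s4 · s1 · s5 · s2

All parenthesizations of h agree; list the s-inputs left to right.
(s6 · s4) flattens to s6 · s4
(s3 · (s6 · s4)) flattens to s3 · s6 · s4
(s1 · s5) flattens to s1 · s5
((s1 · s5) · s2) flattens to s1 · s5 · s2
((s3 · (s6 · s4)) · ((s1 · s5) · s2)) flattens to s3 · s6 · s4 · s1 · s5 · s2


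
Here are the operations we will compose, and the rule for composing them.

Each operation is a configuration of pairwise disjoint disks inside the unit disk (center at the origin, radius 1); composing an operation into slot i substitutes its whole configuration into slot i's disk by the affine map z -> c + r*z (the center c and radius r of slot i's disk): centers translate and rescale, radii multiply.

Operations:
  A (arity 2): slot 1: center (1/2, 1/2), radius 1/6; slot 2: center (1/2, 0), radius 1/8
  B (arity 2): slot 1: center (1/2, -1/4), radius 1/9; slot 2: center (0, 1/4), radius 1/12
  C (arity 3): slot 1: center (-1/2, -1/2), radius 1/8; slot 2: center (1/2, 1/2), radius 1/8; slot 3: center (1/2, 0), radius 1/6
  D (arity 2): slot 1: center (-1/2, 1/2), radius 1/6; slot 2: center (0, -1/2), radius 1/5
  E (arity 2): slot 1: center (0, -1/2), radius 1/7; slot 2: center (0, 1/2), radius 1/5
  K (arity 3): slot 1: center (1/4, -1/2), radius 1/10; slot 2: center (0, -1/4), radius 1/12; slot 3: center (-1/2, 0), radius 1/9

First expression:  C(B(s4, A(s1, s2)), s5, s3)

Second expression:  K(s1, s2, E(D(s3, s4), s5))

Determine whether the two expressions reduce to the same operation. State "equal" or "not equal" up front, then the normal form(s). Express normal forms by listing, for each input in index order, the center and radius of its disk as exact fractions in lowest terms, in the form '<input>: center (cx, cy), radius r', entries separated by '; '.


not equal: they reduce to s1: center (-95/192, -89/192), radius 1/576; s2: center (-95/192, -15/32), radius 1/768; s3: center (1/2, 0), radius 1/6; s4: center (-7/16, -17/32), radius 1/72; s5: center (1/2, 1/2), radius 1/8 and s1: center (1/4, -1/2), radius 1/10; s2: center (0, -1/4), radius 1/12; s3: center (-32/63, -1/21), radius 1/378; s4: center (-1/2, -4/63), radius 1/315; s5: center (-1/2, 1/18), radius 1/45

The first expression reduces to s1: center (-95/192, -89/192), radius 1/576; s2: center (-95/192, -15/32), radius 1/768; s3: center (1/2, 0), radius 1/6; s4: center (-7/16, -17/32), radius 1/72; s5: center (1/2, 1/2), radius 1/8
The second expression reduces to s1: center (1/4, -1/2), radius 1/10; s2: center (0, -1/4), radius 1/12; s3: center (-32/63, -1/21), radius 1/378; s4: center (-1/2, -4/63), radius 1/315; s5: center (-1/2, 1/18), radius 1/45
The normal forms differ: not equal.


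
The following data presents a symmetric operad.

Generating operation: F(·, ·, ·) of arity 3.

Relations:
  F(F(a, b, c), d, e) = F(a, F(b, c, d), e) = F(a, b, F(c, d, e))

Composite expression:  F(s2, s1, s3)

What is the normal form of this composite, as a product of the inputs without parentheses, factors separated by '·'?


s2 · s1 · s3

Under associativity of F, the answer is the s's in reading order.
F(s2, s1, s3) unparenthesizes to s2 · s1 · s3


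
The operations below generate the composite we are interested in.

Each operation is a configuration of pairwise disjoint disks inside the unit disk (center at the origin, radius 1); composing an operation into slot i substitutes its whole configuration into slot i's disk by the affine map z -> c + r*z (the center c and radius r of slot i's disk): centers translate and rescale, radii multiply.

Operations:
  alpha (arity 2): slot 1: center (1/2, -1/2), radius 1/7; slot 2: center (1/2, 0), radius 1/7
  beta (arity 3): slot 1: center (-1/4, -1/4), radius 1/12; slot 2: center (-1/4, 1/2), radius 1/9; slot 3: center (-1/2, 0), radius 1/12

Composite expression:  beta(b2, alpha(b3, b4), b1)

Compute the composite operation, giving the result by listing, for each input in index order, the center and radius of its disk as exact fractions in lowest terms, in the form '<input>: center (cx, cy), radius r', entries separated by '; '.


b1: center (-1/2, 0), radius 1/12; b2: center (-1/4, -1/4), radius 1/12; b3: center (-7/36, 4/9), radius 1/63; b4: center (-7/36, 1/2), radius 1/63


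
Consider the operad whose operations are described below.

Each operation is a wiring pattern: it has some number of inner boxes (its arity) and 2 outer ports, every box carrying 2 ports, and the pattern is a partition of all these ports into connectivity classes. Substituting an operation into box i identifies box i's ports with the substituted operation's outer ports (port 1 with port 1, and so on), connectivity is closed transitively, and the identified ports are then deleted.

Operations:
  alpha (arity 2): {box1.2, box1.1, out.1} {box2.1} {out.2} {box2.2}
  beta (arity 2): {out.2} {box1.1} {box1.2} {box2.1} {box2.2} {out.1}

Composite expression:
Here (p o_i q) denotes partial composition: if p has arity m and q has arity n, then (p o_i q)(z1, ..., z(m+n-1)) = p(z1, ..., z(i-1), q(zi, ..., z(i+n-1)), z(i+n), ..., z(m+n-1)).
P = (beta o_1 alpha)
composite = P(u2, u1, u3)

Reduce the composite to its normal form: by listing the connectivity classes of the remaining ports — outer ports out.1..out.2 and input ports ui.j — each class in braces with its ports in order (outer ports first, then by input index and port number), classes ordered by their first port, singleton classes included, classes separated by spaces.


{out.1} {out.2} {u1.1} {u1.2} {u2.1, u2.2} {u3.1} {u3.2}

Treat the ports identified at beta as solder joints: merge, then drop.
composing alpha on (u2, u1), with out.j its own outer ports: {out.1, u2.1, u2.2} {out.2} {u1.1} {u1.2}
composing beta on (u2, u1, u3), with out.j its own outer ports: {out.1} {out.2} {u1.1} {u1.2} {u2.1, u2.2} {u3.1} {u3.2}


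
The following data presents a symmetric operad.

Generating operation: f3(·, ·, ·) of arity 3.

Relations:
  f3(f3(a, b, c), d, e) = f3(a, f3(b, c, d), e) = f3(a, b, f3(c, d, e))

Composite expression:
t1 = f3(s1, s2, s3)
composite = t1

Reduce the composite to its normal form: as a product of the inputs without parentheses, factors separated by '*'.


s1 * s2 * s3

Every regrouping of f3 is equal, so read the s-inputs in written order.
f3(s1, s2, s3) reduces to s1 * s2 * s3


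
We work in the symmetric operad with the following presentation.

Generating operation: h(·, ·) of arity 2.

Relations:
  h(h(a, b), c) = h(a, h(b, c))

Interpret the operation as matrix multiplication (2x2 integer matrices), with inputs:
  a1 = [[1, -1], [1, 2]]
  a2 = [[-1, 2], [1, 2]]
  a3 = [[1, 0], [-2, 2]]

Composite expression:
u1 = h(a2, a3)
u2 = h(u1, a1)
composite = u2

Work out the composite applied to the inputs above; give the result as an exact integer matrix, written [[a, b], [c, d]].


[[-1, 13], [1, 11]]

h(a2, a3) = [[-5, 4], [-3, 4]]
h(h(a2, a3), a1) = [[-1, 13], [1, 11]]


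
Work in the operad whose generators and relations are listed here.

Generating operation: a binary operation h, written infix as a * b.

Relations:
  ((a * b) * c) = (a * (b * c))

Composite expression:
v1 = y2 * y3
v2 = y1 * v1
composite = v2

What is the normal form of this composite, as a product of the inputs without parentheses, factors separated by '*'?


y1 * y2 * y3

Key point: h is associative — brackets drop, the y-order remains.
(y2 * y3) linearizes to y2 * y3
(y1 * (y2 * y3)) linearizes to y1 * y2 * y3


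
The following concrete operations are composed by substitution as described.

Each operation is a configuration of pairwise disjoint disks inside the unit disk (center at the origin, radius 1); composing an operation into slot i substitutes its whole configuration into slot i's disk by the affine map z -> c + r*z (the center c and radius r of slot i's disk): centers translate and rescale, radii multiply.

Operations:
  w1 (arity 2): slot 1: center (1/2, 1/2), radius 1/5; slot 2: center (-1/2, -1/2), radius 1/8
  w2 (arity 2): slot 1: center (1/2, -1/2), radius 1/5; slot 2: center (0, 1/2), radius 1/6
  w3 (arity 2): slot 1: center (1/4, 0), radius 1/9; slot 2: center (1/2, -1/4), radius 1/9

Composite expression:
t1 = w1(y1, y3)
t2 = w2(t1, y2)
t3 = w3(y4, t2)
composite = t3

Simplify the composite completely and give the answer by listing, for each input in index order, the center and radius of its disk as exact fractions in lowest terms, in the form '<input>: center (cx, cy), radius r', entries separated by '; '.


y1: center (17/30, -53/180), radius 1/225; y2: center (1/2, -7/36), radius 1/54; y3: center (49/90, -19/60), radius 1/360; y4: center (1/4, 0), radius 1/9


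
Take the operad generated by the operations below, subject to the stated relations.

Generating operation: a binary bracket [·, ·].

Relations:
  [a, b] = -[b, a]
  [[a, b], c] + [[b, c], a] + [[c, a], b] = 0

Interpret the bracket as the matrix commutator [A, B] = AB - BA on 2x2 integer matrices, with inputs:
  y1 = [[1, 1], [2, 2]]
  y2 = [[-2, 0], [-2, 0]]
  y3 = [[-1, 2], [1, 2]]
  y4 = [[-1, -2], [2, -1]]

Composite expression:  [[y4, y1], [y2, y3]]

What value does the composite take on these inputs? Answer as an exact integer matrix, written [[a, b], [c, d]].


[[-24, 64], [80, 24]]

[y4, y1] = [[-6, -2], [-2, 6]]
[y2, y3] = [[4, -4], [8, -4]]
[[y4, y1], [y2, y3]] = [[-24, 64], [80, 24]]


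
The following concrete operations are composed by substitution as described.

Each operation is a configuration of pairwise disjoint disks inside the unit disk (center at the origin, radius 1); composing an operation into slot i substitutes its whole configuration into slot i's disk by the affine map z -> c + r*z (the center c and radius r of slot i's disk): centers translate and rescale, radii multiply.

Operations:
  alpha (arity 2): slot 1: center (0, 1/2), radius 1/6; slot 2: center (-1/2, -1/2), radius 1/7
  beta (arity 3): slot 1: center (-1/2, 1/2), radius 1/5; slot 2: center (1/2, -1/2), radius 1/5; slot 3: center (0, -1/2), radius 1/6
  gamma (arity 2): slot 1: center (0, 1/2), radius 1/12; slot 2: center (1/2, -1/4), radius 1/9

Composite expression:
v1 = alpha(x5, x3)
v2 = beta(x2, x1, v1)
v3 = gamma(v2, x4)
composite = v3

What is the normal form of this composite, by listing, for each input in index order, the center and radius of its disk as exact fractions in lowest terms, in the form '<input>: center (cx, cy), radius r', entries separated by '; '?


x1: center (1/24, 11/24), radius 1/60; x2: center (-1/24, 13/24), radius 1/60; x3: center (-1/144, 65/144), radius 1/504; x4: center (1/2, -1/4), radius 1/9; x5: center (0, 67/144), radius 1/432

Follow each x-input down from gamma: c' goes to c + r*c', radius to r*r'.
input x2: applying the 2 nested substitutions gives center (-1/24, 13/24), radius 1/60
input x1: applying the 2 nested substitutions gives center (1/24, 11/24), radius 1/60
input x5: applying the 3 nested substitutions gives center (0, 67/144), radius 1/432
input x3: applying the 3 nested substitutions gives center (-1/144, 65/144), radius 1/504
input x4: applying the 1 nested substitution gives center (1/2, -1/4), radius 1/9


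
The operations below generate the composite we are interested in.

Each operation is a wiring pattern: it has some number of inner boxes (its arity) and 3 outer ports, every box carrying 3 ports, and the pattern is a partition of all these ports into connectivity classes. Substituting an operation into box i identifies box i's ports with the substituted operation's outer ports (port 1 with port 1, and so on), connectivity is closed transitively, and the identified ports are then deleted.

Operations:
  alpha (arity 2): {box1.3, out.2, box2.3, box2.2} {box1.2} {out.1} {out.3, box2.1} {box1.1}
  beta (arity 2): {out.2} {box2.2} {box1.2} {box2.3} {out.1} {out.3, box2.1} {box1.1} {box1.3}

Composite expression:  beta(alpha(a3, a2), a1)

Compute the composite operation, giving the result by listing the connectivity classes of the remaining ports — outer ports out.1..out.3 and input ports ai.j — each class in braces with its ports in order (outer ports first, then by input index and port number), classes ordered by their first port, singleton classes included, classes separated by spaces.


Treat the ports identified at beta as solder joints: merge, then drop.
through alpha, on inputs (a3, a2): {out.1} {out.2, a2.2, a2.3, a3.3} {out.3, a2.1} {a3.1} {a3.2} (out.j = stage outer ports)
through beta, on inputs (a3, a2, a1): {out.1} {out.2} {out.3, a1.1} {a1.2} {a1.3} {a2.1} {a2.2, a2.3, a3.3} {a3.1} {a3.2} (out.j = stage outer ports)

{out.1} {out.2} {out.3, a1.1} {a1.2} {a1.3} {a2.1} {a2.2, a2.3, a3.3} {a3.1} {a3.2}


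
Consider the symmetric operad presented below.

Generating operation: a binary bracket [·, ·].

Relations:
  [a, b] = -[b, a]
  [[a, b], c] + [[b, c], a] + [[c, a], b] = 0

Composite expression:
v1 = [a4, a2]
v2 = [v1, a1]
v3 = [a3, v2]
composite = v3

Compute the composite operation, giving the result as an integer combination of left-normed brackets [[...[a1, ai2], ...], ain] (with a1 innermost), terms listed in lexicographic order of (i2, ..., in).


-[[[a1, a2], a4], a3] + [[[a1, a4], a2], a3]

In the tensor algebra, words opening a1 carry the a1-anchored form.
Composite bracket: [a3, [[a4, a2], a1]]
Applying ab - ba throughout gives 8 signed words (2^3 = 8).
Coefficients come from the a1-initial words:
  sign of a1a2a4a3 is -1, so it contributes -[[[a1, a2], a4], a3]
  sign of a1a4a2a3 is +1, so it contributes +[[[a1, a4], a2], a3]


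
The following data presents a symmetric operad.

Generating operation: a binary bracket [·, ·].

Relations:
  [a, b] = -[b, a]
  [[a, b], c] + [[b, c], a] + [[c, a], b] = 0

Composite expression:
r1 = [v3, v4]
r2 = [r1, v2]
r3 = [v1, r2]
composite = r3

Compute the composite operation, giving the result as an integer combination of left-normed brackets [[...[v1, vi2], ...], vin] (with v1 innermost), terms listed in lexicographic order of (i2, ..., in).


-[[[v1, v2], v3], v4] + [[[v1, v2], v4], v3] + [[[v1, v3], v4], v2] - [[[v1, v4], v3], v2]

Expand each bracket as ab - ba; the v1-initial words give the coefficients.
Composite bracket: [v1, [[v3, v4], v2]]
Under [a, b] = ab - ba we get 8 signed associative words (2^3 = 8).
Only words starting with v1 matter:
  v1v2v3v4 (sign -1) contributes -[[[v1, v2], v3], v4]
  v1v2v4v3 (sign +1) contributes +[[[v1, v2], v4], v3]
  v1v3v4v2 (sign +1) contributes +[[[v1, v3], v4], v2]
  v1v4v3v2 (sign -1) contributes -[[[v1, v4], v3], v2]


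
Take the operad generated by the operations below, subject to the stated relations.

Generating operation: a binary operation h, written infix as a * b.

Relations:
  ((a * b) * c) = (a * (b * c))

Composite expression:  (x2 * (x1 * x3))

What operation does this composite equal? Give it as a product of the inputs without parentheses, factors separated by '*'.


x2 * x1 * x3

The h-tree's shape is irrelevant; the x-reading-order decides.
(x1 * x3) spells out as x1 * x3
(x2 * (x1 * x3)) spells out as x2 * x1 * x3


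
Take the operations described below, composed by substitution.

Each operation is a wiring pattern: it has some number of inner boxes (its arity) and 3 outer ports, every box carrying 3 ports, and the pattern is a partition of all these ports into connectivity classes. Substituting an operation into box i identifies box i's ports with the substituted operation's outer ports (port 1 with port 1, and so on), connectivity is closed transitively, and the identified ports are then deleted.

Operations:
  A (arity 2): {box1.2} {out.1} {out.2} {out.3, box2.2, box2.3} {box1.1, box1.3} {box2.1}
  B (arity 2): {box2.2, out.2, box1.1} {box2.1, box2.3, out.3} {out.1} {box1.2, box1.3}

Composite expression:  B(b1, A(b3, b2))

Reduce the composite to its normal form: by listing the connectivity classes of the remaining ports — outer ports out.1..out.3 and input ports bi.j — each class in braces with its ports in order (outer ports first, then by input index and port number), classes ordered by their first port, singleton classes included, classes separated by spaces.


{out.1} {out.2, b1.1} {out.3, b2.2, b2.3} {b1.2, b1.3} {b2.1} {b3.1, b3.3} {b3.2}


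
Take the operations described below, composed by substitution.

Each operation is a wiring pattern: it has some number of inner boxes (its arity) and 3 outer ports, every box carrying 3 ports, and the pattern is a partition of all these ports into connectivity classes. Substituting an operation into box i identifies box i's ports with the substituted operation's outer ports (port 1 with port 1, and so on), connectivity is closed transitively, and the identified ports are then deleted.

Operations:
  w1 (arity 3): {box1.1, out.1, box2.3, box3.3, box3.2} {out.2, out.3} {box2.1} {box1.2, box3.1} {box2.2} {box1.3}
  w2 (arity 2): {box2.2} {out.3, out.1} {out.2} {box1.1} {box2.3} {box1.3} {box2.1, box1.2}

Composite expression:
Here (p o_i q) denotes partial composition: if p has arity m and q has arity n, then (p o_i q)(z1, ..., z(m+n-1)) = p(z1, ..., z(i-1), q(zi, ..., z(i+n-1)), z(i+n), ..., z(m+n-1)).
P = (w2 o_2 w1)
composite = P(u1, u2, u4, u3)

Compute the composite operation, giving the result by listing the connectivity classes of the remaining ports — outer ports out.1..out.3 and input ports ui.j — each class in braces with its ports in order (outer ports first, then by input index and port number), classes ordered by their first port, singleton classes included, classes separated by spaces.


{out.1, out.3} {out.2} {u1.1} {u1.2, u2.1, u3.2, u3.3, u4.3} {u1.3} {u2.2, u3.1} {u2.3} {u4.1} {u4.2}
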